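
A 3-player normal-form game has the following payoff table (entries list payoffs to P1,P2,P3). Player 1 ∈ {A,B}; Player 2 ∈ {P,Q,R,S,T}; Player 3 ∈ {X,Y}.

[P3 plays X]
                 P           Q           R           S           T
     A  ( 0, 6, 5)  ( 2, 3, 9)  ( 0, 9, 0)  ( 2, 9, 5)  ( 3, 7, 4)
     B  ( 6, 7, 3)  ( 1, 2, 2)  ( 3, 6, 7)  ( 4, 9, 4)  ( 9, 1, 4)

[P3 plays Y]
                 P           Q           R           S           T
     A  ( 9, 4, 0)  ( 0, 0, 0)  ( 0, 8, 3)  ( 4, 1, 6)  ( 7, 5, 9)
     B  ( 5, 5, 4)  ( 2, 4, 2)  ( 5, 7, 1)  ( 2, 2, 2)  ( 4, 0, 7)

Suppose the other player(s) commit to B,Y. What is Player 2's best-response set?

u_2(P vs B,Y) = 5
u_2(Q vs B,Y) = 4
u_2(R vs B,Y) = 7
u_2(S vs B,Y) = 2
u_2(T vs B,Y) = 0
max payoff 7 at {R}

BR_2 = {R}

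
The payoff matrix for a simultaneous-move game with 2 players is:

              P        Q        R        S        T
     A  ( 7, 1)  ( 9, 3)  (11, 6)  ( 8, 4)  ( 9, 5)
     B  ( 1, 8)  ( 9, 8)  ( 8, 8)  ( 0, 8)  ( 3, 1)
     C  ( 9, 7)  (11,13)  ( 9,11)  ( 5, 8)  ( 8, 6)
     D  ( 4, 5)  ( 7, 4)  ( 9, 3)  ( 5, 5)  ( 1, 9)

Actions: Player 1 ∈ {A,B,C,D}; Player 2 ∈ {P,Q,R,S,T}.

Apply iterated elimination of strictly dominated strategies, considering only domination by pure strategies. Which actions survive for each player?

Survivors P1:{A,C} P2:{Q,R}

P1 drop B (C beats it: P:9>1 Q:11>9 R:9>8 S:5>0 T:8>3)
P1 drop D (A beats it: P:7>4 Q:9>7 R:11>9 S:8>5 T:9>1)
P2 drop P (Q beats it: A:3>1 C:13>7)
P2 drop S (R beats it: A:6>4 C:11>8)
P2 drop T (R beats it: A:6>5 C:11>6)
P1→{A,C} P2→{Q,R}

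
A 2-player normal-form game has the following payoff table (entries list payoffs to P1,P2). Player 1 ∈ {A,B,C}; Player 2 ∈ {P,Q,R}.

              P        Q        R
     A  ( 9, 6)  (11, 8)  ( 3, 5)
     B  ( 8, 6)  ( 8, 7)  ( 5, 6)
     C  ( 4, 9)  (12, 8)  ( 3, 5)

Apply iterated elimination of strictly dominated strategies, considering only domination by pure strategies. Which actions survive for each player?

IESDS → P1:{A,C} P2:{P,Q}

P2 drop R (Q beats it: A:8>5 B:7>6 C:8>5)
P1 drop B (A beats it: P:9>8 Q:11>8)
P1→{A,C} P2→{P,Q}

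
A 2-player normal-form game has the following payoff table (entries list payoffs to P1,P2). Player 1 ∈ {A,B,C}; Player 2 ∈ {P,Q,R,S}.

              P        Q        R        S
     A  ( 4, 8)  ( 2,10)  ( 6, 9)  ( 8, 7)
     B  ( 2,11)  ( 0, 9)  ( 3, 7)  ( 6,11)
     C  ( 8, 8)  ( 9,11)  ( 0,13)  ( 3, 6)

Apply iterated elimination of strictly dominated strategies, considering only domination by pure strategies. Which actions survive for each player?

P1 drop B (A beats it: P:4>2 Q:2>0 R:6>3 S:8>6)
P2 drop P (Q beats it: A:10>8 C:11>8)
P2 drop S (Q beats it: A:10>7 C:11>6)
P1→{A,C} P2→{Q,R}

IESDS → P1:{A,C} P2:{Q,R}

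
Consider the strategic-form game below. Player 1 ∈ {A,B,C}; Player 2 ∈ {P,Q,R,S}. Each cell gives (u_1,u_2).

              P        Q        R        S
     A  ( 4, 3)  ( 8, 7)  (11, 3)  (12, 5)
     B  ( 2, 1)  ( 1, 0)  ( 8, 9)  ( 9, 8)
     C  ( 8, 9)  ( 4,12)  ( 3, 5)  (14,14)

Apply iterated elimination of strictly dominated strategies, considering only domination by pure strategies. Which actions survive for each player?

P1 drop B (A beats it: P:4>2 Q:8>1 R:11>8 S:12>9)
P2 drop P (Q beats it: A:7>3 C:12>9)
P2 drop R (Q beats it: A:7>3 C:12>5)
P1→{A,C} P2→{Q,S}

IESDS → P1:{A,C} P2:{Q,S}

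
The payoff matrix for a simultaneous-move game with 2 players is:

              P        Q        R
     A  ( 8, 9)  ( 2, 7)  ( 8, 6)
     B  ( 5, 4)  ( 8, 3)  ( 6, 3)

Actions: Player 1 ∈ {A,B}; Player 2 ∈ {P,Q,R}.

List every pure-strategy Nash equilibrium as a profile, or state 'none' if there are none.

(A,P): NE
(A,Q): not NE [P1→B gives 8>2; P2→P gives 9>7]
(A,R): not NE [P2→P gives 9>6]
(B,P): not NE [P1→A gives 8>5]
(B,Q): not NE [P2→P gives 4>3]
(B,R): not NE [P1→A gives 8>6; P2→P gives 4>3]

NE set: (A,P)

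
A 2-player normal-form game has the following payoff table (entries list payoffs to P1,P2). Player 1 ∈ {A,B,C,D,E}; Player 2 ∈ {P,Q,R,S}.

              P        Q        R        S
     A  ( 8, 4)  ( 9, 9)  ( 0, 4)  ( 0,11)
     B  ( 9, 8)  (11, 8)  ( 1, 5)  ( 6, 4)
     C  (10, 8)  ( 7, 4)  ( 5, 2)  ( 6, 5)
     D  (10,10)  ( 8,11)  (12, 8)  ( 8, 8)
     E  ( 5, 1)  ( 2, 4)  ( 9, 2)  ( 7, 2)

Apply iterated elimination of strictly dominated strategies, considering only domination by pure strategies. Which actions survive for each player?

P1 drop A (B beats it: P:9>8 Q:11>9 R:1>0 S:6>0)
P1 drop E (D beats it: P:10>5 Q:8>2 R:12>9 S:8>7)
P2 drop R (P beats it: B:8>5 C:8>2 D:10>8)
P2 drop S (P beats it: B:8>4 C:8>5 D:10>8)
P1→{B,C,D} P2→{P,Q}

Remaining: P1:{B,C,D} P2:{P,Q}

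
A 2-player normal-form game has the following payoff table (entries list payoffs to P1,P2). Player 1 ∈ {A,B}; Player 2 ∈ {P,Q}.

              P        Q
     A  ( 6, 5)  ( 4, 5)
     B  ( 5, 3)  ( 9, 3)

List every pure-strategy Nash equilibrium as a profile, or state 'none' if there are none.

NE set: (A,P), (B,Q)

(A,P): NE
(A,Q): not NE [P1→B gives 9>4]
(B,P): not NE [P1→A gives 6>5]
(B,Q): NE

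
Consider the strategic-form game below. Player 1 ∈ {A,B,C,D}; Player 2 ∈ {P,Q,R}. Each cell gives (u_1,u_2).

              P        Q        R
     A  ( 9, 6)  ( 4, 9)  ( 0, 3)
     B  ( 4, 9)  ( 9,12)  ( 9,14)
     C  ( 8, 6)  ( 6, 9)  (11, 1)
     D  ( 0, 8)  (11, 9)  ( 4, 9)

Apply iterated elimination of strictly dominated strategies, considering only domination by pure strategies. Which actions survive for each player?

P2 drop P (Q beats it: A:9>6 B:12>9 C:9>6 D:9>8)
P1 drop A (B beats it: Q:9>4 R:9>0)
P1→{B,C,D} P2→{Q,R}

IESDS → P1:{B,C,D} P2:{Q,R}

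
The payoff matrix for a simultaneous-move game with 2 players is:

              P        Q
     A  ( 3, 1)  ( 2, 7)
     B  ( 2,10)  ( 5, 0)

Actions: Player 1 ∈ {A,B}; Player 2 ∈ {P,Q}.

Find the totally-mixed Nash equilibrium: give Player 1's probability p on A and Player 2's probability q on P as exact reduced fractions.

p=5/8, q=3/4

P1 indiff ⇒ q·3+(1-q)·2 = q·2+(1-q)·5 ⇒ q(1) = (1-q)(3) ⇒ q = 3/4
P2 indiff ⇒ p·1+(1-p)·10 = p·7+(1-p)·0 ⇒ p(-6) = (1-p)(-10) ⇒ p = 5/8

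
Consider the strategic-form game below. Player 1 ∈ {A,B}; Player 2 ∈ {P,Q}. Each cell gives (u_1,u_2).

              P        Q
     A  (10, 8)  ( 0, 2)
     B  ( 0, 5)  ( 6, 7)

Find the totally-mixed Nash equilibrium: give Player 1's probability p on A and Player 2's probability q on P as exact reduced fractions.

P1 indiff ⇒ q·10+(1-q)·0 = q·0+(1-q)·6 ⇒ q(10) = (1-q)(6) ⇒ q = 3/8
P2 indiff ⇒ p·8+(1-p)·5 = p·2+(1-p)·7 ⇒ p(6) = (1-p)(2) ⇒ p = 1/4

p=1/4, q=3/8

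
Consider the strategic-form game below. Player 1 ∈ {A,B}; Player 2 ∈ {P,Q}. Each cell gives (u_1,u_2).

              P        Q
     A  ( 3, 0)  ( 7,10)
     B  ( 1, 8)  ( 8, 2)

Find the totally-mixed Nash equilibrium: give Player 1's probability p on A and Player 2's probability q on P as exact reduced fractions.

P1 indiff ⇒ q·3+(1-q)·7 = q·1+(1-q)·8 ⇒ q(2) = (1-q)(1) ⇒ q = 1/3
P2 indiff ⇒ p·0+(1-p)·8 = p·10+(1-p)·2 ⇒ p(-10) = (1-p)(-6) ⇒ p = 3/8

(p,q) = (3/8, 1/3)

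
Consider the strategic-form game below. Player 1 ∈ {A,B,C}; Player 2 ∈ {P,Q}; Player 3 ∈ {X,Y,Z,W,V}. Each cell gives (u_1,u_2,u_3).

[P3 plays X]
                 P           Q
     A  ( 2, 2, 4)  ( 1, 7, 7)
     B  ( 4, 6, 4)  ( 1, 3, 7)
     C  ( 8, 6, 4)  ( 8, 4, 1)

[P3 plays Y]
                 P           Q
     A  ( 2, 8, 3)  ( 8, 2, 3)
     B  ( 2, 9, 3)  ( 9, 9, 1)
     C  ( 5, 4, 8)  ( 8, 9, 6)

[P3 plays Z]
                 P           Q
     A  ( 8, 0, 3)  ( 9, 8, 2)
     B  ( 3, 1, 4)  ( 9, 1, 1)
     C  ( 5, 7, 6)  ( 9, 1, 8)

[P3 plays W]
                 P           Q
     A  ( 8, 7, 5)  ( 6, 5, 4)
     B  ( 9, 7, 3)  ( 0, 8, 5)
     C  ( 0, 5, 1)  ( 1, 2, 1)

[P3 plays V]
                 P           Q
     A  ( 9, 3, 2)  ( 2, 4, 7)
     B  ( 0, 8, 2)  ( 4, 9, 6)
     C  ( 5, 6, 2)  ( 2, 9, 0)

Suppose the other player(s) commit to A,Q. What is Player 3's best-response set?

u_3(X vs A,Q) = 7
u_3(Y vs A,Q) = 3
u_3(Z vs A,Q) = 2
u_3(W vs A,Q) = 4
u_3(V vs A,Q) = 7
max payoff 7 at {X,V}

argmax u_3 = {X,V}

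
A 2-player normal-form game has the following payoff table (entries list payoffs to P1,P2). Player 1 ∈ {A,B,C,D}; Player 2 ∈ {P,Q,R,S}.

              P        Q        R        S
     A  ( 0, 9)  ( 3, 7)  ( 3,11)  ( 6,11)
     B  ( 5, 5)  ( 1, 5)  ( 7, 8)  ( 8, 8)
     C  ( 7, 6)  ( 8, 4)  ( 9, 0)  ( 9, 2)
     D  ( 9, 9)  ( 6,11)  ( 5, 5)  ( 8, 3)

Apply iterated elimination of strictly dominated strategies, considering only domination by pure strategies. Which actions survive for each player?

IESDS → P1:{C,D} P2:{P,Q}

P1 drop A (C beats it: P:7>0 Q:8>3 R:9>3 S:9>6)
P1 drop B (C beats it: P:7>5 Q:8>1 R:9>7 S:9>8)
P2 drop R (P beats it: C:6>0 D:9>5)
P2 drop S (P beats it: C:6>2 D:9>3)
P1→{C,D} P2→{P,Q}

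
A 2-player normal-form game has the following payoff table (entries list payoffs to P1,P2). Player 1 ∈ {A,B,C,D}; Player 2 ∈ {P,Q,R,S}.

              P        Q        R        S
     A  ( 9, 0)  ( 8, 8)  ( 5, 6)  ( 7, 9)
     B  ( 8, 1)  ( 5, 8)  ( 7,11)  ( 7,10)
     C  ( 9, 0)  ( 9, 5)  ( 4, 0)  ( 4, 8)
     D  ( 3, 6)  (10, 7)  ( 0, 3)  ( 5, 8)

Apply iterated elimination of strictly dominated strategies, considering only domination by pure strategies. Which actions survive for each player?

P2 drop P (Q beats it: A:8>0 B:8>1 C:5>0 D:7>6)
P2 drop Q (S beats it: A:9>8 B:10>8 C:8>5 D:8>7)
P1 drop C (A beats it: R:5>4 S:7>4)
P1 drop D (A beats it: R:5>0 S:7>5)
P1→{A,B} P2→{R,S}

Remaining: P1:{A,B} P2:{R,S}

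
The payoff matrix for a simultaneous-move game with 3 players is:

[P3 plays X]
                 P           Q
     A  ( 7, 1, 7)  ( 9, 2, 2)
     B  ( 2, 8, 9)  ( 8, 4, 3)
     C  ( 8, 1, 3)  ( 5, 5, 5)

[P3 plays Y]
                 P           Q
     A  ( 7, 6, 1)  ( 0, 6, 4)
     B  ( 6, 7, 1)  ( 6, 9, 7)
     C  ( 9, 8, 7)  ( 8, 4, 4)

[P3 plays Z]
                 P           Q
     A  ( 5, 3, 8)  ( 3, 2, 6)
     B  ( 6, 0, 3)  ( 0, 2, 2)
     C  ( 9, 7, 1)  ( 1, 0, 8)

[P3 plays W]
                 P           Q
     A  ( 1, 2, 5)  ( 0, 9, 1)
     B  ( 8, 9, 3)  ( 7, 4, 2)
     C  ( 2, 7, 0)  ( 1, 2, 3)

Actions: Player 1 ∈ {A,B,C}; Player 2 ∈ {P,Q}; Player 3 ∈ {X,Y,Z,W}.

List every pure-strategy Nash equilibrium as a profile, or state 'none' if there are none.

(A,P,X): not NE [P1→C gives 8>7; P2→Q gives 2>1; P3→Z gives 8>7]
(A,P,Y): not NE [P1→C gives 9>7; P3→Z gives 8>1]
(A,P,Z): not NE [P1→C gives 9>5]
(A,P,W): not NE [P1→B gives 8>1; P2→Q gives 9>2; P3→Z gives 8>5]
(A,Q,X): not NE [P3→Z gives 6>2]
(A,Q,Y): not NE [P1→C gives 8>0; P3→Z gives 6>4]
(A,Q,Z): not NE [P2→P gives 3>2]
(A,Q,W): not NE [P1→B gives 7>0; P3→Z gives 6>1]
(B,P,X): not NE [P1→C gives 8>2]
(B,P,Y): not NE [P1→C gives 9>6; P2→Q gives 9>7; P3→X gives 9>1]
(B,P,Z): not NE [P1→C gives 9>6; P2→Q gives 2>0; P3→X gives 9>3]
(B,P,W): not NE [P3→X gives 9>3]
(B,Q,X): not NE [P1→A gives 9>8; P2→P gives 8>4; P3→Y gives 7>3]
(B,Q,Y): not NE [P1→C gives 8>6]
(B,Q,Z): not NE [P1→A gives 3>0; P3→Y gives 7>2]
(B,Q,W): not NE [P2→P gives 9>4; P3→Y gives 7>2]
(C,P,X): not NE [P2→Q gives 5>1; P3→Y gives 7>3]
(C,P,Y): NE
(C,P,Z): not NE [P3→Y gives 7>1]
(C,P,W): not NE [P1→B gives 8>2; P3→Y gives 7>0]
(C,Q,X): not NE [P1→A gives 9>5; P3→Z gives 8>5]
(C,Q,Y): not NE [P2→P gives 8>4; P3→Z gives 8>4]
(C,Q,Z): not NE [P1→A gives 3>1; P2→P gives 7>0]
(C,Q,W): not NE [P1→B gives 7>1; P2→P gives 7>2; P3→Z gives 8>3]

Nash profiles: (C,P,Y)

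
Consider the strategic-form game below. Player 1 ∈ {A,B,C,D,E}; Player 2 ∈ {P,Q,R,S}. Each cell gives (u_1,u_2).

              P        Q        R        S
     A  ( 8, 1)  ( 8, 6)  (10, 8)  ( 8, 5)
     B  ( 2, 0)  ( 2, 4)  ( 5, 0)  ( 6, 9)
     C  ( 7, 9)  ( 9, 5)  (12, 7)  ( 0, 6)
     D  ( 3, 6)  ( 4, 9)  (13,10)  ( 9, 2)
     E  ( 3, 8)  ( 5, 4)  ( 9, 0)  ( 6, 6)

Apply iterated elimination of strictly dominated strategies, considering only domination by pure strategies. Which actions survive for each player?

P1 drop B (A beats it: P:8>2 Q:8>2 R:10>5 S:8>6)
P1 drop E (A beats it: P:8>3 Q:8>5 R:10>9 S:8>6)
P2 drop Q (R beats it: A:8>6 C:7>5 D:10>9)
P2 drop S (R beats it: A:8>5 C:7>6 D:10>2)
P1→{A,C,D} P2→{P,R}

Survivors P1:{A,C,D} P2:{P,R}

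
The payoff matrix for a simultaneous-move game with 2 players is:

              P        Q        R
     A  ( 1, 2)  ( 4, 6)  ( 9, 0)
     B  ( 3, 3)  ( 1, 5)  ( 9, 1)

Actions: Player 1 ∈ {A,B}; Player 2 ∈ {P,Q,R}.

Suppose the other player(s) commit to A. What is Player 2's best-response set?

u_2(P vs A) = 2
u_2(Q vs A) = 6
u_2(R vs A) = 0
max payoff 6 at {Q}

argmax u_2 = {Q}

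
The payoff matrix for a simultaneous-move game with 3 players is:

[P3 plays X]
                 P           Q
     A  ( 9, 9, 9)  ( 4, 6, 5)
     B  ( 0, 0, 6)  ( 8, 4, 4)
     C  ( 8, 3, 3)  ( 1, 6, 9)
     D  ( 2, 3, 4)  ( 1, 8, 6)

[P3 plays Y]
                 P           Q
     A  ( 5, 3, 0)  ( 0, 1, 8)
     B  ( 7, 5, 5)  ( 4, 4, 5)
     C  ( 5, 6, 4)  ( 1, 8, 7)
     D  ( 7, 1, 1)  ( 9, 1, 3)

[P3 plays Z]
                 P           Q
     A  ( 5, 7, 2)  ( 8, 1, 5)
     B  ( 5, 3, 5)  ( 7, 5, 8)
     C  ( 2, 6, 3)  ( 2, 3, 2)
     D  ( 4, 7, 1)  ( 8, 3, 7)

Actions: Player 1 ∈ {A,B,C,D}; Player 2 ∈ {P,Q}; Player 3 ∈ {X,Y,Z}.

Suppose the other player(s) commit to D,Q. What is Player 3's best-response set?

P3 best: {Z}

u_3(X vs D,Q) = 6
u_3(Y vs D,Q) = 3
u_3(Z vs D,Q) = 7
max payoff 7 at {Z}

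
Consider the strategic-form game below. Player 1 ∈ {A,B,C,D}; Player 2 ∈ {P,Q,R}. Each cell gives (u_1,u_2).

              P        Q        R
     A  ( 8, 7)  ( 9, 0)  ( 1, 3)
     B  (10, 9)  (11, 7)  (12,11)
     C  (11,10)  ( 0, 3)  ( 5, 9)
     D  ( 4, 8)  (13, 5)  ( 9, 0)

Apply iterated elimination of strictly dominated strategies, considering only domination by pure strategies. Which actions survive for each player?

P1 drop A (B beats it: P:10>8 Q:11>9 R:12>1)
P2 drop Q (P beats it: B:9>7 C:10>3 D:8>5)
P1 drop D (B beats it: P:10>4 R:12>9)
P1→{B,C} P2→{P,R}

Remaining: P1:{B,C} P2:{P,R}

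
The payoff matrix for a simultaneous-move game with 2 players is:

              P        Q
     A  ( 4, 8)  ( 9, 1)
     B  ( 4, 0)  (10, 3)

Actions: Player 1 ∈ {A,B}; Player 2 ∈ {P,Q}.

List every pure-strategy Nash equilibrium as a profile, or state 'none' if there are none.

NE set: (A,P), (B,Q)

(A,P): NE
(A,Q): not NE [P1→B gives 10>9; P2→P gives 8>1]
(B,P): not NE [P2→Q gives 3>0]
(B,Q): NE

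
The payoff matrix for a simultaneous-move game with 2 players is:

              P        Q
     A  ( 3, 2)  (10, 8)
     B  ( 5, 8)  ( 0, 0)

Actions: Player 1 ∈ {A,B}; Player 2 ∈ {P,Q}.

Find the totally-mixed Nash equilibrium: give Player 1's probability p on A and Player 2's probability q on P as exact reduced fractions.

P1 indiff ⇒ q·3+(1-q)·10 = q·5+(1-q)·0 ⇒ q(-2) = (1-q)(-10) ⇒ q = 5/6
P2 indiff ⇒ p·2+(1-p)·8 = p·8+(1-p)·0 ⇒ p(-6) = (1-p)(-8) ⇒ p = 4/7

(p,q) = (4/7, 5/6)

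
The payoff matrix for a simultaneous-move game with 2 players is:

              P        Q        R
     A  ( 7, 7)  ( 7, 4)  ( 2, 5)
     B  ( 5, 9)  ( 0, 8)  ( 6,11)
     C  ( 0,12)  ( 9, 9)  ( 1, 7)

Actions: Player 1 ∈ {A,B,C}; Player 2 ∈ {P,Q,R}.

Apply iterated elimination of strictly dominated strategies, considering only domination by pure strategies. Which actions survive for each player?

P2 drop Q (P beats it: A:7>4 B:9>8 C:12>9)
P1 drop C (A beats it: P:7>0 R:2>1)
P1→{A,B} P2→{P,R}

Survivors P1:{A,B} P2:{P,R}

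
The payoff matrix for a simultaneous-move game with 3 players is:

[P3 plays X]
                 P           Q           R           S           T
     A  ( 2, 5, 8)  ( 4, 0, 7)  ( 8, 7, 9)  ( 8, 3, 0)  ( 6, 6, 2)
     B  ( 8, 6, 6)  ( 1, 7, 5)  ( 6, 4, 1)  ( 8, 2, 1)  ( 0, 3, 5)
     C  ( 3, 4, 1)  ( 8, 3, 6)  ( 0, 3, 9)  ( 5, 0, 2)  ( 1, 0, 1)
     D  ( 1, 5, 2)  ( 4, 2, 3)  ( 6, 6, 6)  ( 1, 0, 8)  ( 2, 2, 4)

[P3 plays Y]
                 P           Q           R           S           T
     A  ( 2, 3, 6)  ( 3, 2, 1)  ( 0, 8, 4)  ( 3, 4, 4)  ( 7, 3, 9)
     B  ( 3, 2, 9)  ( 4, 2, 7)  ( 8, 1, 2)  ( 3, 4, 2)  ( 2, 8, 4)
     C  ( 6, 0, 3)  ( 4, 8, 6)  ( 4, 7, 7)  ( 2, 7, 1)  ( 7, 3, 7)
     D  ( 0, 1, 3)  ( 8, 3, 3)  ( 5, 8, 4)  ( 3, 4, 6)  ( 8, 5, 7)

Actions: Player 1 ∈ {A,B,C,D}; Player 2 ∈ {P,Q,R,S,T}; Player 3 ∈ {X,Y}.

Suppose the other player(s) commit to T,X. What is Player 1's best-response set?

u_1(A vs T,X) = 6
u_1(B vs T,X) = 0
u_1(C vs T,X) = 1
u_1(D vs T,X) = 2
max payoff 6 at {A}

argmax u_1 = {A}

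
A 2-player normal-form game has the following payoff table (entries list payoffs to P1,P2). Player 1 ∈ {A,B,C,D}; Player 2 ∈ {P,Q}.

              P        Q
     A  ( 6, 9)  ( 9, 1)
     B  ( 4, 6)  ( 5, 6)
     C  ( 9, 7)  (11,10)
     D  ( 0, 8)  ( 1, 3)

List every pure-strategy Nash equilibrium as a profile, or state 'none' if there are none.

Nash profiles: (C,Q)

(A,P): not NE [P1→C gives 9>6]
(A,Q): not NE [P1→C gives 11>9; P2→P gives 9>1]
(B,P): not NE [P1→C gives 9>4]
(B,Q): not NE [P1→C gives 11>5]
(C,P): not NE [P2→Q gives 10>7]
(C,Q): NE
(D,P): not NE [P1→C gives 9>0]
(D,Q): not NE [P1→C gives 11>1; P2→P gives 8>3]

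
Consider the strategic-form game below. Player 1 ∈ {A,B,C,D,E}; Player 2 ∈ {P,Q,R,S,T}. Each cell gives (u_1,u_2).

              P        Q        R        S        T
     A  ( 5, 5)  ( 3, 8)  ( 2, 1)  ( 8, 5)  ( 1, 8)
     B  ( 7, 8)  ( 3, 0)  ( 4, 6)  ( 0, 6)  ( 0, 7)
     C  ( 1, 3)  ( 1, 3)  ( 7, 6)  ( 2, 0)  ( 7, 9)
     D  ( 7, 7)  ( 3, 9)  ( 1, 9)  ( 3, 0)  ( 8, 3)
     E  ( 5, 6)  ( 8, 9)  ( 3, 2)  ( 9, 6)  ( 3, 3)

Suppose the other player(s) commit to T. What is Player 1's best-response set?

u_1(A vs T) = 1
u_1(B vs T) = 0
u_1(C vs T) = 7
u_1(D vs T) = 8
u_1(E vs T) = 3
max payoff 8 at {D}

BR_1 = {D}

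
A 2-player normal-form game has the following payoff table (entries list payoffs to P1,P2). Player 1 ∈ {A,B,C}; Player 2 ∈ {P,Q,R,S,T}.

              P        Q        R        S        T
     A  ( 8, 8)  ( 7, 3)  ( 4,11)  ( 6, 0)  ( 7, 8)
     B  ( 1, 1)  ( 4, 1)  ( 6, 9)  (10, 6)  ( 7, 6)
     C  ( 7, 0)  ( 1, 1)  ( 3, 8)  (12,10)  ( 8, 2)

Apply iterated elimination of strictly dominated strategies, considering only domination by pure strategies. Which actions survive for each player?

IESDS → P1:{B,C} P2:{R,S}

P2 drop P (R beats it: A:11>8 B:9>1 C:8>0)
P2 drop Q (R beats it: A:11>3 B:9>1 C:8>1)
P2 drop T (R beats it: A:11>8 B:9>6 C:8>2)
P1 drop A (B beats it: R:6>4 S:10>6)
P1→{B,C} P2→{R,S}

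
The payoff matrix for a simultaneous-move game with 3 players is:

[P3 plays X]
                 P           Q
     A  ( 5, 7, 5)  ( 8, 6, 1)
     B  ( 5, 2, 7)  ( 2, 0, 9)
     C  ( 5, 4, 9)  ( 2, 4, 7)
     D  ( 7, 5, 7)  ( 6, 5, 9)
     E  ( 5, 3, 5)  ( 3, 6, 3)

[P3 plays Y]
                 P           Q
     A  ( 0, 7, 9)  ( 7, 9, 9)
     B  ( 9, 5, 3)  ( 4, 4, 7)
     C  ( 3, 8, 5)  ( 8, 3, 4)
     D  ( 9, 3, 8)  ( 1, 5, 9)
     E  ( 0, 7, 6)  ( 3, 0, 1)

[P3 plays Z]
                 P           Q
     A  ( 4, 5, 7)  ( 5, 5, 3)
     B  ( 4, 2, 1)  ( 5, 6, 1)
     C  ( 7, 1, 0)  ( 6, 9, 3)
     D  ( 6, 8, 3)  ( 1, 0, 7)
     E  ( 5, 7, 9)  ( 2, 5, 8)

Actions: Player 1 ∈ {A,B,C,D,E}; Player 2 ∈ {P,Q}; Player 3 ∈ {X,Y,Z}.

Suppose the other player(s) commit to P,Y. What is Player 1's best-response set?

u_1(A vs P,Y) = 0
u_1(B vs P,Y) = 9
u_1(C vs P,Y) = 3
u_1(D vs P,Y) = 9
u_1(E vs P,Y) = 0
max payoff 9 at {B,D}

argmax u_1 = {B,D}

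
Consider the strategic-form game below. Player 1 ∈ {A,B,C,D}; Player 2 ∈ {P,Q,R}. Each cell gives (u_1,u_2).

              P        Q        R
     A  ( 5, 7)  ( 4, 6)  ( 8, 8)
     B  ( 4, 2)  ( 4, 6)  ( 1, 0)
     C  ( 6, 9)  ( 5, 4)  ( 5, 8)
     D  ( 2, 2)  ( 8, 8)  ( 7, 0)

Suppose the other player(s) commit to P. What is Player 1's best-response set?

u_1(A vs P) = 5
u_1(B vs P) = 4
u_1(C vs P) = 6
u_1(D vs P) = 2
max payoff 6 at {C}

BR_1 = {C}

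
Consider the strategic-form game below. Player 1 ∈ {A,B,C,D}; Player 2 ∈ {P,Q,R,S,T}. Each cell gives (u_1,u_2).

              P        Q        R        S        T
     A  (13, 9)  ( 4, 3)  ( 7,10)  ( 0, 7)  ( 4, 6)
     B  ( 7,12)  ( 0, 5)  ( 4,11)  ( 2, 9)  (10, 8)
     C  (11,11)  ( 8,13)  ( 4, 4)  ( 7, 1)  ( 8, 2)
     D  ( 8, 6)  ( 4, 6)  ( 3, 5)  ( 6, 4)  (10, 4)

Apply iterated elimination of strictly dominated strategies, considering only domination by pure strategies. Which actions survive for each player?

P2 drop S (P beats it: A:9>7 B:12>9 C:11>1 D:6>4)
P2 drop T (P beats it: A:9>6 B:12>8 C:11>2 D:6>4)
P1 drop B (A beats it: P:13>7 Q:4>0 R:7>4)
P1 drop D (C beats it: P:11>8 Q:8>4 R:4>3)
P1→{A,C} P2→{P,Q,R}

Survivors P1:{A,C} P2:{P,Q,R}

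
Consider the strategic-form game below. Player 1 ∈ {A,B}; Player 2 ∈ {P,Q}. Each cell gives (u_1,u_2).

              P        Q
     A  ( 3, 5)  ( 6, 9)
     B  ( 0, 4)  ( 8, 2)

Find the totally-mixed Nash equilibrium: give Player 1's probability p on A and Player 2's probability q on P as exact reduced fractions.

p=1/3, q=2/5

P1 indiff ⇒ q·3+(1-q)·6 = q·0+(1-q)·8 ⇒ q(3) = (1-q)(2) ⇒ q = 2/5
P2 indiff ⇒ p·5+(1-p)·4 = p·9+(1-p)·2 ⇒ p(-4) = (1-p)(-2) ⇒ p = 1/3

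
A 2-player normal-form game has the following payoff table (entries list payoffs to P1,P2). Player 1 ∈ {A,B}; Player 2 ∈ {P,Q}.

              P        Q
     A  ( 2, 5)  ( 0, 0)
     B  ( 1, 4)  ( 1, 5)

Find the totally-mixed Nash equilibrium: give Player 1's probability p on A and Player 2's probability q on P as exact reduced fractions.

P1 indiff ⇒ q·2+(1-q)·0 = q·1+(1-q)·1 ⇒ q(1) = (1-q)(1) ⇒ q = 1/2
P2 indiff ⇒ p·5+(1-p)·4 = p·0+(1-p)·5 ⇒ p(5) = (1-p)(1) ⇒ p = 1/6

p=1/6, q=1/2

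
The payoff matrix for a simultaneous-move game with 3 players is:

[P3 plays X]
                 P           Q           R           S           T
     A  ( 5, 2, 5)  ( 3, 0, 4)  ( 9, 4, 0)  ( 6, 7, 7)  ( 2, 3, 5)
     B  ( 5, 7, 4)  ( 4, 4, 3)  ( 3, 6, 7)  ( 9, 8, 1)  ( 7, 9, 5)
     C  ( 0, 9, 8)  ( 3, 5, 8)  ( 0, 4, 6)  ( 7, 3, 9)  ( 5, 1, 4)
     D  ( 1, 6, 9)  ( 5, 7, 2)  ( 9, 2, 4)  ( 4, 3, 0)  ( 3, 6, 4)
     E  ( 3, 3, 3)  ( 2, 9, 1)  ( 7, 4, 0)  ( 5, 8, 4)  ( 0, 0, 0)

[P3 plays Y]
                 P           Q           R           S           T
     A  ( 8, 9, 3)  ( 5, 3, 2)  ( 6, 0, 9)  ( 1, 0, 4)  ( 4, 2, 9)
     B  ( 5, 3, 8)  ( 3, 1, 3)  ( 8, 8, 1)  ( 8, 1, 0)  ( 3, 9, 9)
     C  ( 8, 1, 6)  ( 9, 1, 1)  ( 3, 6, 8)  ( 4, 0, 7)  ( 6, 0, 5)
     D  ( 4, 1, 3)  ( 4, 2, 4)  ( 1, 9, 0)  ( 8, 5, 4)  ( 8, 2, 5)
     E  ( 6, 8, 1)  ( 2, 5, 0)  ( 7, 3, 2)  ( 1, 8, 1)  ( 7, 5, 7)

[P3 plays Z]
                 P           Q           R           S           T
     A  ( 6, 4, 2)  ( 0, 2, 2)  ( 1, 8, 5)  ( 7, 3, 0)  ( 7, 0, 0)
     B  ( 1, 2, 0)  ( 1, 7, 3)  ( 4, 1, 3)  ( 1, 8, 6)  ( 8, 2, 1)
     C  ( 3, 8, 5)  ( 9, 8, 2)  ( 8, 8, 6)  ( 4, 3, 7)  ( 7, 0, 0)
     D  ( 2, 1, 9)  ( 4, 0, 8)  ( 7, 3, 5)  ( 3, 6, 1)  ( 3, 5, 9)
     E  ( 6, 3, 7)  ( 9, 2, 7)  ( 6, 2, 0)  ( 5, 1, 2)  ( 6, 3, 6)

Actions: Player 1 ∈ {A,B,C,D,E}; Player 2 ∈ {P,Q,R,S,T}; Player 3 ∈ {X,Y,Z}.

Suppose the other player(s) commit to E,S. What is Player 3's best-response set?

P3 best: {X}

u_3(X vs E,S) = 4
u_3(Y vs E,S) = 1
u_3(Z vs E,S) = 2
max payoff 4 at {X}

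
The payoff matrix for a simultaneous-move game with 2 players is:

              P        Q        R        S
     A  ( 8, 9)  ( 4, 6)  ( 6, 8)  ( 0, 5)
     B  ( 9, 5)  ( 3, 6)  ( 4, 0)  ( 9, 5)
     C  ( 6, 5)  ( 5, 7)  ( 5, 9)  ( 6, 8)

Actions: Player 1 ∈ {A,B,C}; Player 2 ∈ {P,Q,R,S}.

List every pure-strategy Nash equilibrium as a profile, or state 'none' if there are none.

(A,P): not NE [P1→B gives 9>8]
(A,Q): not NE [P1→C gives 5>4; P2→P gives 9>6]
(A,R): not NE [P2→P gives 9>8]
(A,S): not NE [P1→B gives 9>0; P2→P gives 9>5]
(B,P): not NE [P2→Q gives 6>5]
(B,Q): not NE [P1→C gives 5>3]
(B,R): not NE [P1→A gives 6>4; P2→Q gives 6>0]
(B,S): not NE [P2→Q gives 6>5]
(C,P): not NE [P1→B gives 9>6; P2→R gives 9>5]
(C,Q): not NE [P2→R gives 9>7]
(C,R): not NE [P1→A gives 6>5]
(C,S): not NE [P1→B gives 9>6; P2→R gives 9>8]

Equilibria: none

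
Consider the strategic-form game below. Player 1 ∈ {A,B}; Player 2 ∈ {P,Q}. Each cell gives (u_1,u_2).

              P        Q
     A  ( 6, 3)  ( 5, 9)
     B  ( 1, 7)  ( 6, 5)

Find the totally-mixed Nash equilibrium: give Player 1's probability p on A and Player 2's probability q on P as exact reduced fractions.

P1 indiff ⇒ q·6+(1-q)·5 = q·1+(1-q)·6 ⇒ q(5) = (1-q)(1) ⇒ q = 1/6
P2 indiff ⇒ p·3+(1-p)·7 = p·9+(1-p)·5 ⇒ p(-6) = (1-p)(-2) ⇒ p = 1/4

(p,q) = (1/4, 1/6)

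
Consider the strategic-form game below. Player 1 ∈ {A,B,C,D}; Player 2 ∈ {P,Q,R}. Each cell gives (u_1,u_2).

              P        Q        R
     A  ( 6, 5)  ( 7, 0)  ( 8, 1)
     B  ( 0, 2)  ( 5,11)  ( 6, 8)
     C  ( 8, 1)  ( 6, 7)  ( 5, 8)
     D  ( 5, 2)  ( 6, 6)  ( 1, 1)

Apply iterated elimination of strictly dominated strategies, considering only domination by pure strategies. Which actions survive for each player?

P1 drop B (A beats it: P:6>0 Q:7>5 R:8>6)
P1 drop D (A beats it: P:6>5 Q:7>6 R:8>1)
P2 drop Q (R beats it: A:1>0 C:8>7)
P1→{A,C} P2→{P,R}

Survivors P1:{A,C} P2:{P,R}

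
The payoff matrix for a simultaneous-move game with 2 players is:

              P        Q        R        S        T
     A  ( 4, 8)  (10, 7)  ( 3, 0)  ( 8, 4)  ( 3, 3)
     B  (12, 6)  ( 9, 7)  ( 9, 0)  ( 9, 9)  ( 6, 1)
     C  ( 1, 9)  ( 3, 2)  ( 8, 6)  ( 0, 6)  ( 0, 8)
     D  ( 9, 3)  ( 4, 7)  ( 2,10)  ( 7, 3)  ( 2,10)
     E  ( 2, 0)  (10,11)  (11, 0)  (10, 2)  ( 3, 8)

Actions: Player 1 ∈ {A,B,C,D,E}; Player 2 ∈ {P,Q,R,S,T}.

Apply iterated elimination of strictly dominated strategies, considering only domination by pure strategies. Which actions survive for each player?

Survivors P1:{A,B,E} P2:{P,Q,S}

P1 drop C (B beats it: P:12>1 Q:9>3 R:9>8 S:9>0 T:6>0)
P1 drop D (B beats it: P:12>9 Q:9>4 R:9>2 S:9>7 T:6>2)
P2 drop R (Q beats it: A:7>0 B:7>0 E:11>0)
P2 drop T (Q beats it: A:7>3 B:7>1 E:11>8)
P1→{A,B,E} P2→{P,Q,S}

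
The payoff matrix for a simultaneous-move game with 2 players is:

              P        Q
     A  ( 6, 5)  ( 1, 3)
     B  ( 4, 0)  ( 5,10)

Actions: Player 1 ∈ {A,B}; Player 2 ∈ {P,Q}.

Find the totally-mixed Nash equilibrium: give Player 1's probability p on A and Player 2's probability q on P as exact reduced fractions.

P1 indiff ⇒ q·6+(1-q)·1 = q·4+(1-q)·5 ⇒ q(2) = (1-q)(4) ⇒ q = 2/3
P2 indiff ⇒ p·5+(1-p)·0 = p·3+(1-p)·10 ⇒ p(2) = (1-p)(10) ⇒ p = 5/6

(p,q) = (5/6, 2/3)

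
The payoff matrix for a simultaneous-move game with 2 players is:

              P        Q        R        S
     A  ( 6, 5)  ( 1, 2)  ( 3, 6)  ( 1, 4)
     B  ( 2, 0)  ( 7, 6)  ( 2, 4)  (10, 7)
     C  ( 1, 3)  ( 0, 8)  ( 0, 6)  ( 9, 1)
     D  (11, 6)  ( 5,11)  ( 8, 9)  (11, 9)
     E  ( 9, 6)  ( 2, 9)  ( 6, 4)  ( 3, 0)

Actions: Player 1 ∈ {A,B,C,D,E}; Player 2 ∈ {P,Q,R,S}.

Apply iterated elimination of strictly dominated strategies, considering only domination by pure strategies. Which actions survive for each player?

P1 drop A (D beats it: P:11>6 Q:5>1 R:8>3 S:11>1)
P1 drop C (B beats it: P:2>1 Q:7>0 R:2>0 S:10>9)
P1 drop E (D beats it: P:11>9 Q:5>2 R:8>6 S:11>3)
P2 drop P (Q beats it: B:6>0 D:11>6)
P2 drop R (Q beats it: B:6>4 D:11>9)
P1→{B,D} P2→{Q,S}

IESDS → P1:{B,D} P2:{Q,S}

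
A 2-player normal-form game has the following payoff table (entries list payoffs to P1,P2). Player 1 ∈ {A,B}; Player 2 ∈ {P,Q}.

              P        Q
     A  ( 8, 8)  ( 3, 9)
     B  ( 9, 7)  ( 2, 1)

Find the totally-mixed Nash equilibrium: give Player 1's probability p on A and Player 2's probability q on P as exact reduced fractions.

(p,q) = (6/7, 1/2)

P1 indiff ⇒ q·8+(1-q)·3 = q·9+(1-q)·2 ⇒ q(-1) = (1-q)(-1) ⇒ q = 1/2
P2 indiff ⇒ p·8+(1-p)·7 = p·9+(1-p)·1 ⇒ p(-1) = (1-p)(-6) ⇒ p = 6/7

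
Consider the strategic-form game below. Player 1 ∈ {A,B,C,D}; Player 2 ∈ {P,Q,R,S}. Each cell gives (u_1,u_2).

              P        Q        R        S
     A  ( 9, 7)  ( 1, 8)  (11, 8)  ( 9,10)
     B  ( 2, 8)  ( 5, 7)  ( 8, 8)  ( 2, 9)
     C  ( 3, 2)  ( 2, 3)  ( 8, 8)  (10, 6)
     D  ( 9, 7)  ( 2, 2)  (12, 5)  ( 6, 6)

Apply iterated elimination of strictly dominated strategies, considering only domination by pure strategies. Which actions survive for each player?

Remaining: P1:{A,C,D} P2:{P,R,S}

P2 drop Q (S beats it: A:10>8 B:9>7 C:6>3 D:6>2)
P1 drop B (A beats it: P:9>2 R:11>8 S:9>2)
P1→{A,C,D} P2→{P,R,S}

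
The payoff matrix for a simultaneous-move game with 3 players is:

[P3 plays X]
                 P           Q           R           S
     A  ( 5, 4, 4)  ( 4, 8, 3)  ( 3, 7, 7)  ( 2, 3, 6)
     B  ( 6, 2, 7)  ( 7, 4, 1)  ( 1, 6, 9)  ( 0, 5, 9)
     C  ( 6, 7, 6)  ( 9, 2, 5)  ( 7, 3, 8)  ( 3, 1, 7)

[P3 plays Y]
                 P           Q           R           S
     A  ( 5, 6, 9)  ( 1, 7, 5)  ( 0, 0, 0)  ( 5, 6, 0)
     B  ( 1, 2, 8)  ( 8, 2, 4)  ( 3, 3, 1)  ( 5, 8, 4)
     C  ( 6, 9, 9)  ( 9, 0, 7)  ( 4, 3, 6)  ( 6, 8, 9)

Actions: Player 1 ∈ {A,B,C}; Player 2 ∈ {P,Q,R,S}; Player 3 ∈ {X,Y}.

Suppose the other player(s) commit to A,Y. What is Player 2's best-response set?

u_2(P vs A,Y) = 6
u_2(Q vs A,Y) = 7
u_2(R vs A,Y) = 0
u_2(S vs A,Y) = 6
max payoff 7 at {Q}

P2 best: {Q}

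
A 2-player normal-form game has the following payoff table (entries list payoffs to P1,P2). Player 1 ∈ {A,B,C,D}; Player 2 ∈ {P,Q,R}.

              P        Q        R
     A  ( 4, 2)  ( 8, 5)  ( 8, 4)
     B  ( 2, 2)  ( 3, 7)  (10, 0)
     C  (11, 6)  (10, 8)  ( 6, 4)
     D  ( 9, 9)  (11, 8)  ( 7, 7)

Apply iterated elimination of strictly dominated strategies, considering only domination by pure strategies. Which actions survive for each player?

P2 drop R (Q beats it: A:5>4 B:7>0 C:8>4 D:8>7)
P1 drop A (C beats it: P:11>4 Q:10>8)
P1 drop B (C beats it: P:11>2 Q:10>3)
P1→{C,D} P2→{P,Q}

IESDS → P1:{C,D} P2:{P,Q}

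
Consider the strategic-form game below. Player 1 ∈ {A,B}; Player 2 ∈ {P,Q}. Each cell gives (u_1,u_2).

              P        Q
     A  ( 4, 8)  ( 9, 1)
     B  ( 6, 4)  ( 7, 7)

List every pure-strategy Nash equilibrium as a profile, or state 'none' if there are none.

Equilibria: none

(A,P): not NE [P1→B gives 6>4]
(A,Q): not NE [P2→P gives 8>1]
(B,P): not NE [P2→Q gives 7>4]
(B,Q): not NE [P1→A gives 9>7]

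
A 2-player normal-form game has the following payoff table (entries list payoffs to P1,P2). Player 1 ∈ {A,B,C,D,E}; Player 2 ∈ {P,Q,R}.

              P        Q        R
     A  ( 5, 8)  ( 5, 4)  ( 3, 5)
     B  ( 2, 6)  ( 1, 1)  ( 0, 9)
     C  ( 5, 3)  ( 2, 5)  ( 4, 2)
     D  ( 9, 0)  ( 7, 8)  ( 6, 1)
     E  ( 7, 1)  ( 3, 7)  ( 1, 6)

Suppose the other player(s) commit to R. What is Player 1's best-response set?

BR_1 = {D}

u_1(A vs R) = 3
u_1(B vs R) = 0
u_1(C vs R) = 4
u_1(D vs R) = 6
u_1(E vs R) = 1
max payoff 6 at {D}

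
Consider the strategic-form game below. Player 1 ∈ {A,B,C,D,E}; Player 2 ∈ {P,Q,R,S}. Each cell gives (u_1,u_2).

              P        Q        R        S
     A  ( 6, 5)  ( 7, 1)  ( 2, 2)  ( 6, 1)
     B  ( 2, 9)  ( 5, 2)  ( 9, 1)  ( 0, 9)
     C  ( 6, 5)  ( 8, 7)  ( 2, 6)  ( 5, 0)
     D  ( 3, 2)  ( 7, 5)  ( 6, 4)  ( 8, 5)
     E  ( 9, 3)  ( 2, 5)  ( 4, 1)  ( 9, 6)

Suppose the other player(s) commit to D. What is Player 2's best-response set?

P2 best: {Q,S}

u_2(P vs D) = 2
u_2(Q vs D) = 5
u_2(R vs D) = 4
u_2(S vs D) = 5
max payoff 5 at {Q,S}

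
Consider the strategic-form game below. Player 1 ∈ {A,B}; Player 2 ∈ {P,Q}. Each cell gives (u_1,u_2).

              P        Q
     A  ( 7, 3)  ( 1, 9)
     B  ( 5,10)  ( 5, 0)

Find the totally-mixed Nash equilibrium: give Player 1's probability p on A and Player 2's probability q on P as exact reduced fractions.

(p,q) = (5/8, 2/3)

P1 indiff ⇒ q·7+(1-q)·1 = q·5+(1-q)·5 ⇒ q(2) = (1-q)(4) ⇒ q = 2/3
P2 indiff ⇒ p·3+(1-p)·10 = p·9+(1-p)·0 ⇒ p(-6) = (1-p)(-10) ⇒ p = 5/8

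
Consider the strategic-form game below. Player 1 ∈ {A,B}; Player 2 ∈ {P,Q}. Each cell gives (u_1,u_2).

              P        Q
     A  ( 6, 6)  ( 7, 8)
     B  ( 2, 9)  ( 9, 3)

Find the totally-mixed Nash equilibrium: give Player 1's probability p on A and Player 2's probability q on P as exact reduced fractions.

(p,q) = (3/4, 1/3)

P1 indiff ⇒ q·6+(1-q)·7 = q·2+(1-q)·9 ⇒ q(4) = (1-q)(2) ⇒ q = 1/3
P2 indiff ⇒ p·6+(1-p)·9 = p·8+(1-p)·3 ⇒ p(-2) = (1-p)(-6) ⇒ p = 3/4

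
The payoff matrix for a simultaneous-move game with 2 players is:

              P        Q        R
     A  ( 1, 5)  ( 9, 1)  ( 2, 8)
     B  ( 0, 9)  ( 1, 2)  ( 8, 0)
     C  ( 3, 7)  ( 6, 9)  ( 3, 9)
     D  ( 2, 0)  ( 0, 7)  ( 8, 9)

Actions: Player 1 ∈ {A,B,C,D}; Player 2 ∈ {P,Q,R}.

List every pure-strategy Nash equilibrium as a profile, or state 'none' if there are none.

(A,P): not NE [P1→C gives 3>1; P2→R gives 8>5]
(A,Q): not NE [P2→R gives 8>1]
(A,R): not NE [P1→D gives 8>2]
(B,P): not NE [P1→C gives 3>0]
(B,Q): not NE [P1→A gives 9>1; P2→P gives 9>2]
(B,R): not NE [P2→P gives 9>0]
(C,P): not NE [P2→R gives 9>7]
(C,Q): not NE [P1→A gives 9>6]
(C,R): not NE [P1→D gives 8>3]
(D,P): not NE [P1→C gives 3>2; P2→R gives 9>0]
(D,Q): not NE [P1→A gives 9>0; P2→R gives 9>7]
(D,R): NE

Nash profiles: (D,R)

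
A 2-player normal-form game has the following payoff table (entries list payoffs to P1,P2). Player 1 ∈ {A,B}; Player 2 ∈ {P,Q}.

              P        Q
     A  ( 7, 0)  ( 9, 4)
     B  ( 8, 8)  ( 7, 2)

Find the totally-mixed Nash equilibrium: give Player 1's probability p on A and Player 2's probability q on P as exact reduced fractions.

p=3/5, q=2/3

P1 indiff ⇒ q·7+(1-q)·9 = q·8+(1-q)·7 ⇒ q(-1) = (1-q)(-2) ⇒ q = 2/3
P2 indiff ⇒ p·0+(1-p)·8 = p·4+(1-p)·2 ⇒ p(-4) = (1-p)(-6) ⇒ p = 3/5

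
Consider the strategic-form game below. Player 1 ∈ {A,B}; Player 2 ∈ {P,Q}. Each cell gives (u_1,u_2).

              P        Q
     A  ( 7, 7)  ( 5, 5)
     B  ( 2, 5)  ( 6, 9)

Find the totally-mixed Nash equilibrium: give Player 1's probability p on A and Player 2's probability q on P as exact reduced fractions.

P1 indiff ⇒ q·7+(1-q)·5 = q·2+(1-q)·6 ⇒ q(5) = (1-q)(1) ⇒ q = 1/6
P2 indiff ⇒ p·7+(1-p)·5 = p·5+(1-p)·9 ⇒ p(2) = (1-p)(4) ⇒ p = 2/3

(p,q) = (2/3, 1/6)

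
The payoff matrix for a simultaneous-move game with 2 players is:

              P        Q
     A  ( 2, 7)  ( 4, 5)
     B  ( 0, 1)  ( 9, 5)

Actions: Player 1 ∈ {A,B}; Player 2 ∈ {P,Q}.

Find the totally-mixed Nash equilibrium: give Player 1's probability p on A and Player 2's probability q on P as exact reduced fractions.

P1 indiff ⇒ q·2+(1-q)·4 = q·0+(1-q)·9 ⇒ q(2) = (1-q)(5) ⇒ q = 5/7
P2 indiff ⇒ p·7+(1-p)·1 = p·5+(1-p)·5 ⇒ p(2) = (1-p)(4) ⇒ p = 2/3

(p,q) = (2/3, 5/7)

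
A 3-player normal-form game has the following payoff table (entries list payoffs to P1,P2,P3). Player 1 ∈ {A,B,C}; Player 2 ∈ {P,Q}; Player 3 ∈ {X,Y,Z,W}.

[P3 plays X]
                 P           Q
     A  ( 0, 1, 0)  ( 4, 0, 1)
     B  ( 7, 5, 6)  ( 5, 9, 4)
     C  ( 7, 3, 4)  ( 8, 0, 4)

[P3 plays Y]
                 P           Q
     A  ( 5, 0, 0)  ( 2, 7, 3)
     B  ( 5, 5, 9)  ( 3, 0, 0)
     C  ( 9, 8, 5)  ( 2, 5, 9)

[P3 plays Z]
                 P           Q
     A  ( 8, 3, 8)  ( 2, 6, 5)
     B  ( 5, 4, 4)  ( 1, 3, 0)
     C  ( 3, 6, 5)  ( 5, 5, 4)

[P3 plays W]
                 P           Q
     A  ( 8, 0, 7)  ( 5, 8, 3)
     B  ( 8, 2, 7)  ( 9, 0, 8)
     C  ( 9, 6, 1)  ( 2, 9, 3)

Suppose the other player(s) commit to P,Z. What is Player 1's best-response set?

argmax u_1 = {A}

u_1(A vs P,Z) = 8
u_1(B vs P,Z) = 5
u_1(C vs P,Z) = 3
max payoff 8 at {A}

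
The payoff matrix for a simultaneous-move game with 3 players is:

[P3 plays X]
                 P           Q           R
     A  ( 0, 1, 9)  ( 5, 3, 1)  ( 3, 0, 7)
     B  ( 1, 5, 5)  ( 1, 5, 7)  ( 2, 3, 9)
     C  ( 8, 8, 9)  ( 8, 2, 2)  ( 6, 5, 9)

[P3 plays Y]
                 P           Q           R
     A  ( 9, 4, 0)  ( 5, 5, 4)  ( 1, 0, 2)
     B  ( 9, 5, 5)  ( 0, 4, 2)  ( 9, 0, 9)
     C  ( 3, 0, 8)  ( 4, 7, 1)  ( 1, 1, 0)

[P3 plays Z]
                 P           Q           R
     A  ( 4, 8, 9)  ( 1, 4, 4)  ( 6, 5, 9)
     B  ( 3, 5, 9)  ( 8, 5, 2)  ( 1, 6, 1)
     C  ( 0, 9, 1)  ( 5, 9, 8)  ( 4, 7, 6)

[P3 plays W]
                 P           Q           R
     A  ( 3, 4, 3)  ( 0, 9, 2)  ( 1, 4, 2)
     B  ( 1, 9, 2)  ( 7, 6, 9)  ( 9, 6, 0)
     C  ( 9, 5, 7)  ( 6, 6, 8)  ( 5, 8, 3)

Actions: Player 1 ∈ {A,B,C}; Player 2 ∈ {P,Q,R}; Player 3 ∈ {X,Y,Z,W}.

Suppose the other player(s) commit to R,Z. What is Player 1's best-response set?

u_1(A vs R,Z) = 6
u_1(B vs R,Z) = 1
u_1(C vs R,Z) = 4
max payoff 6 at {A}

BR_1 = {A}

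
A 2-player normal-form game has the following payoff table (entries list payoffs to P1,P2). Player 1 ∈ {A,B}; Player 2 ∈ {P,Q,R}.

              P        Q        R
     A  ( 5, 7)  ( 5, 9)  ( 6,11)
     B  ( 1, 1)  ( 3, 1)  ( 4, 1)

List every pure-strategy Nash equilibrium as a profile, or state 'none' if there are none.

NE set: (A,R)

(A,P): not NE [P2→R gives 11>7]
(A,Q): not NE [P2→R gives 11>9]
(A,R): NE
(B,P): not NE [P1→A gives 5>1]
(B,Q): not NE [P1→A gives 5>3]
(B,R): not NE [P1→A gives 6>4]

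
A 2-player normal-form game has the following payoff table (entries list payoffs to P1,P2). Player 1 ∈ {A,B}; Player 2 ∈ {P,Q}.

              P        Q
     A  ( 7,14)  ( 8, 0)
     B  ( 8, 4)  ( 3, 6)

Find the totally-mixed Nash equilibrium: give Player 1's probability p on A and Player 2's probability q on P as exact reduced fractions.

P1 indiff ⇒ q·7+(1-q)·8 = q·8+(1-q)·3 ⇒ q(-1) = (1-q)(-5) ⇒ q = 5/6
P2 indiff ⇒ p·14+(1-p)·4 = p·0+(1-p)·6 ⇒ p(14) = (1-p)(2) ⇒ p = 1/8

(p,q) = (1/8, 5/6)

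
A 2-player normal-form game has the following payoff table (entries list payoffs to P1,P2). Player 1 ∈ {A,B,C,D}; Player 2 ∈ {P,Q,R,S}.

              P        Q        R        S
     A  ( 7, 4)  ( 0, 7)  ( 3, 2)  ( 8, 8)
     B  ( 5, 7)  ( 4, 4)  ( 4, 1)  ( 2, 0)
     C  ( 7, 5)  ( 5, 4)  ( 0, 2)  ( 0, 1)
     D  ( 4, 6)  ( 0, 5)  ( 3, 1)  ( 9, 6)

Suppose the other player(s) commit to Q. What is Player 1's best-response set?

u_1(A vs Q) = 0
u_1(B vs Q) = 4
u_1(C vs Q) = 5
u_1(D vs Q) = 0
max payoff 5 at {C}

BR_1 = {C}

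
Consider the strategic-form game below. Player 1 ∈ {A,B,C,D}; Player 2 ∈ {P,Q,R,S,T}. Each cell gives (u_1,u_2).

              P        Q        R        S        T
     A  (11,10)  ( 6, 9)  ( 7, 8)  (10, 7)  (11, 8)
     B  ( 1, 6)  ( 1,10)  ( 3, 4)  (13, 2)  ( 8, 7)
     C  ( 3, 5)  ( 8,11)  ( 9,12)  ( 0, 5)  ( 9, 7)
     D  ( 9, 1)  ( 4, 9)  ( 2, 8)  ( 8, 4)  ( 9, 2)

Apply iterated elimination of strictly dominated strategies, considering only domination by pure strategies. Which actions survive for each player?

Remaining: P1:{A,C} P2:{P,Q,R}

P1 drop D (A beats it: P:11>9 Q:6>4 R:7>2 S:10>8 T:11>9)
P2 drop S (Q beats it: A:9>7 B:10>2 C:11>5)
P1 drop B (A beats it: P:11>1 Q:6>1 R:7>3 T:11>8)
P2 drop T (Q beats it: A:9>8 C:11>7)
P1→{A,C} P2→{P,Q,R}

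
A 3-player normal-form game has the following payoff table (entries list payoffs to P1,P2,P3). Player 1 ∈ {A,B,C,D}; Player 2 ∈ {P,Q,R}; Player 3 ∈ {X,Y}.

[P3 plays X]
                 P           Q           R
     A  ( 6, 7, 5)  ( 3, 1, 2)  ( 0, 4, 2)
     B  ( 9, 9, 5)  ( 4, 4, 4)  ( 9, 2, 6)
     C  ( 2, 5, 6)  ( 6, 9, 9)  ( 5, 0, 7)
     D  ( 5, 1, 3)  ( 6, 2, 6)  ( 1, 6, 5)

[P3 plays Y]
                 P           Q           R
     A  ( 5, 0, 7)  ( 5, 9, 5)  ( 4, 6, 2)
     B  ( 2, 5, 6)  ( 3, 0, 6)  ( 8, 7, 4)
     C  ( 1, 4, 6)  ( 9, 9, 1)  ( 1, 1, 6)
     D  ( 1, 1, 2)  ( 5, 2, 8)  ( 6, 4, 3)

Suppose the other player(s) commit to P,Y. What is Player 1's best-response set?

u_1(A vs P,Y) = 5
u_1(B vs P,Y) = 2
u_1(C vs P,Y) = 1
u_1(D vs P,Y) = 1
max payoff 5 at {A}

argmax u_1 = {A}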